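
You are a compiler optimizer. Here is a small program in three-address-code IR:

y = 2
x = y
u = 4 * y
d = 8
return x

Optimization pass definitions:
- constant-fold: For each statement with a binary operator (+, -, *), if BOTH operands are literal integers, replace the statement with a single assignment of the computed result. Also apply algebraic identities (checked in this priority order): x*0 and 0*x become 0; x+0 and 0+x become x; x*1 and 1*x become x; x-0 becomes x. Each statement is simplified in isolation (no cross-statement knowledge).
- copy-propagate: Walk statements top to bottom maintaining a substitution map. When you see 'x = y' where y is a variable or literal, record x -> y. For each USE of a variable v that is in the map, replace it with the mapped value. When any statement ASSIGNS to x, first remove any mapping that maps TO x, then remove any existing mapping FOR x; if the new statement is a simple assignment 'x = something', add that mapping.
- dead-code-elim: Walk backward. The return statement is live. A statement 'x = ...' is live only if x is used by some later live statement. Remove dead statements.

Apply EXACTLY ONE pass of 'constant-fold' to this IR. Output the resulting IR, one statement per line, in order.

Applying constant-fold statement-by-statement:
  [1] y = 2  (unchanged)
  [2] x = y  (unchanged)
  [3] u = 4 * y  (unchanged)
  [4] d = 8  (unchanged)
  [5] return x  (unchanged)
Result (5 stmts):
  y = 2
  x = y
  u = 4 * y
  d = 8
  return x

Answer: y = 2
x = y
u = 4 * y
d = 8
return x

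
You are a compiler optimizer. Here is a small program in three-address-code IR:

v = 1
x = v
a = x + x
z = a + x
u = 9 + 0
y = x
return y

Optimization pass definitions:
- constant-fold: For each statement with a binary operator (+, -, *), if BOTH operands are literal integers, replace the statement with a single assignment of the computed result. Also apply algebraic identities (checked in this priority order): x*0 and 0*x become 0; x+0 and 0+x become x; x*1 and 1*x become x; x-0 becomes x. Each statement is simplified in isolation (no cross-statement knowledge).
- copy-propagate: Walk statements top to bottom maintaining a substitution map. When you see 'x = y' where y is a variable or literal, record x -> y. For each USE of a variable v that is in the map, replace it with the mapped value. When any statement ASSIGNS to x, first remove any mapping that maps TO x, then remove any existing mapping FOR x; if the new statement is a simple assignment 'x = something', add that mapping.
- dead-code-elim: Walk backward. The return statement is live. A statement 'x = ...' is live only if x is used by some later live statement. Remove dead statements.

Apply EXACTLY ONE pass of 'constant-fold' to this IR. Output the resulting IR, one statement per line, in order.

Applying constant-fold statement-by-statement:
  [1] v = 1  (unchanged)
  [2] x = v  (unchanged)
  [3] a = x + x  (unchanged)
  [4] z = a + x  (unchanged)
  [5] u = 9 + 0  -> u = 9
  [6] y = x  (unchanged)
  [7] return y  (unchanged)
Result (7 stmts):
  v = 1
  x = v
  a = x + x
  z = a + x
  u = 9
  y = x
  return y

Answer: v = 1
x = v
a = x + x
z = a + x
u = 9
y = x
return y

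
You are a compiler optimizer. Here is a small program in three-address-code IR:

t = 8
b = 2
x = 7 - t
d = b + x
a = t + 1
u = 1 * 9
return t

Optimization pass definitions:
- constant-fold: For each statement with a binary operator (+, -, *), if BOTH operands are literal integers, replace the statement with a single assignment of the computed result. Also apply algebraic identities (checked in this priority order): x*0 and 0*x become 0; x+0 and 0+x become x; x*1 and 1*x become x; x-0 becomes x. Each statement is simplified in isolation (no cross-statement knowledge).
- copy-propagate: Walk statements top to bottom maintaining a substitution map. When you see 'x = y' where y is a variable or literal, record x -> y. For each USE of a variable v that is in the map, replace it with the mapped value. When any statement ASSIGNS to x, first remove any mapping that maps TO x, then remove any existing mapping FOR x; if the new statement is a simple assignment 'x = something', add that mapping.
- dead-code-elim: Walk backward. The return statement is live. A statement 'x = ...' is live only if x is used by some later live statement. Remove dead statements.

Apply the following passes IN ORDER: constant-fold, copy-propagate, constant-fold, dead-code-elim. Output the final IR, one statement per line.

Answer: return 8

Derivation:
Initial IR:
  t = 8
  b = 2
  x = 7 - t
  d = b + x
  a = t + 1
  u = 1 * 9
  return t
After constant-fold (7 stmts):
  t = 8
  b = 2
  x = 7 - t
  d = b + x
  a = t + 1
  u = 9
  return t
After copy-propagate (7 stmts):
  t = 8
  b = 2
  x = 7 - 8
  d = 2 + x
  a = 8 + 1
  u = 9
  return 8
After constant-fold (7 stmts):
  t = 8
  b = 2
  x = -1
  d = 2 + x
  a = 9
  u = 9
  return 8
After dead-code-elim (1 stmts):
  return 8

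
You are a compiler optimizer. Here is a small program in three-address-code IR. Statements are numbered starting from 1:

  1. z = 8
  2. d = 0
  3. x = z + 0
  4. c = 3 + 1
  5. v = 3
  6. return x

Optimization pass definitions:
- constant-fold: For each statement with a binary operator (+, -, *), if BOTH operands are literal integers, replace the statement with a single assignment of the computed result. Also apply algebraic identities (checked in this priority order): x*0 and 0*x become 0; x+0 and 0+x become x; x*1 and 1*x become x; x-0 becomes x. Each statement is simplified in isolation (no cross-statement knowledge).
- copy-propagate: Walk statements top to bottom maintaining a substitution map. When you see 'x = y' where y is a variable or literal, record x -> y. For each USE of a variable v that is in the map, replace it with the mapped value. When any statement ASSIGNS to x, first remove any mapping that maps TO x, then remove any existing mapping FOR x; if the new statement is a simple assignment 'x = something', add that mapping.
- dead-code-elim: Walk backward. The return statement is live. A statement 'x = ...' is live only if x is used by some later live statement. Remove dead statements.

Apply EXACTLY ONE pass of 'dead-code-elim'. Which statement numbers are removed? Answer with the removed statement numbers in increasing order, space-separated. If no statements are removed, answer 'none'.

Answer: 2 4 5

Derivation:
Backward liveness scan:
Stmt 1 'z = 8': KEEP (z is live); live-in = []
Stmt 2 'd = 0': DEAD (d not in live set ['z'])
Stmt 3 'x = z + 0': KEEP (x is live); live-in = ['z']
Stmt 4 'c = 3 + 1': DEAD (c not in live set ['x'])
Stmt 5 'v = 3': DEAD (v not in live set ['x'])
Stmt 6 'return x': KEEP (return); live-in = ['x']
Removed statement numbers: [2, 4, 5]
Surviving IR:
  z = 8
  x = z + 0
  return x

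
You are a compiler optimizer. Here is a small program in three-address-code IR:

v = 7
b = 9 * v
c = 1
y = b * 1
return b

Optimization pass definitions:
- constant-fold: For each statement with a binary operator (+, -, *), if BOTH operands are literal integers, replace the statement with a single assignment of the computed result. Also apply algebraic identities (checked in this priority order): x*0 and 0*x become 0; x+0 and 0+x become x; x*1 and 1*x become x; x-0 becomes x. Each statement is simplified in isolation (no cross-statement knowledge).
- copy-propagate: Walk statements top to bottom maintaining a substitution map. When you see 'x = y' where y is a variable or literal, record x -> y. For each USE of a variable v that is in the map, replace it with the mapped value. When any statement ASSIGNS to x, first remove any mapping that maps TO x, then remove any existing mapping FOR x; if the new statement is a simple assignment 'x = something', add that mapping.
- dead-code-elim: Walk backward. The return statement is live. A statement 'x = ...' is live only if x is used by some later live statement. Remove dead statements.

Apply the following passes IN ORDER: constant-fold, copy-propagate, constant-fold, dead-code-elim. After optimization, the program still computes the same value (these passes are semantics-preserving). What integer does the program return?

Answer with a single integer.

Initial IR:
  v = 7
  b = 9 * v
  c = 1
  y = b * 1
  return b
After constant-fold (5 stmts):
  v = 7
  b = 9 * v
  c = 1
  y = b
  return b
After copy-propagate (5 stmts):
  v = 7
  b = 9 * 7
  c = 1
  y = b
  return b
After constant-fold (5 stmts):
  v = 7
  b = 63
  c = 1
  y = b
  return b
After dead-code-elim (2 stmts):
  b = 63
  return b
Evaluate:
  v = 7  =>  v = 7
  b = 9 * v  =>  b = 63
  c = 1  =>  c = 1
  y = b * 1  =>  y = 63
  return b = 63

Answer: 63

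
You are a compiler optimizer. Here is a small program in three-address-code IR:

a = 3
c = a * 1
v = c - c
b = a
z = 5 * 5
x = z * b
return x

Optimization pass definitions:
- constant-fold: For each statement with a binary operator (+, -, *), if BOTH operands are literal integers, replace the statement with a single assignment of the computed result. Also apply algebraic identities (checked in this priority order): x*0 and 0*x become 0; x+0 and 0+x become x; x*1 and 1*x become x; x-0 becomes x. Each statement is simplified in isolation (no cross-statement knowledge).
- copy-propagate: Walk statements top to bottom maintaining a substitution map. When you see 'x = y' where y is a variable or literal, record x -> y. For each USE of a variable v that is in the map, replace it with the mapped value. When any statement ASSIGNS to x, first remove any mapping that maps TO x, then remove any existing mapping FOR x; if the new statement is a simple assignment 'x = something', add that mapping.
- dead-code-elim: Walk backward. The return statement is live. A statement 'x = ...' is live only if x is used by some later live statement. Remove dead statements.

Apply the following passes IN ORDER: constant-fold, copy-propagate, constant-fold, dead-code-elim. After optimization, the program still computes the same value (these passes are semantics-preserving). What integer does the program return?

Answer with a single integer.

Answer: 75

Derivation:
Initial IR:
  a = 3
  c = a * 1
  v = c - c
  b = a
  z = 5 * 5
  x = z * b
  return x
After constant-fold (7 stmts):
  a = 3
  c = a
  v = c - c
  b = a
  z = 25
  x = z * b
  return x
After copy-propagate (7 stmts):
  a = 3
  c = 3
  v = 3 - 3
  b = 3
  z = 25
  x = 25 * 3
  return x
After constant-fold (7 stmts):
  a = 3
  c = 3
  v = 0
  b = 3
  z = 25
  x = 75
  return x
After dead-code-elim (2 stmts):
  x = 75
  return x
Evaluate:
  a = 3  =>  a = 3
  c = a * 1  =>  c = 3
  v = c - c  =>  v = 0
  b = a  =>  b = 3
  z = 5 * 5  =>  z = 25
  x = z * b  =>  x = 75
  return x = 75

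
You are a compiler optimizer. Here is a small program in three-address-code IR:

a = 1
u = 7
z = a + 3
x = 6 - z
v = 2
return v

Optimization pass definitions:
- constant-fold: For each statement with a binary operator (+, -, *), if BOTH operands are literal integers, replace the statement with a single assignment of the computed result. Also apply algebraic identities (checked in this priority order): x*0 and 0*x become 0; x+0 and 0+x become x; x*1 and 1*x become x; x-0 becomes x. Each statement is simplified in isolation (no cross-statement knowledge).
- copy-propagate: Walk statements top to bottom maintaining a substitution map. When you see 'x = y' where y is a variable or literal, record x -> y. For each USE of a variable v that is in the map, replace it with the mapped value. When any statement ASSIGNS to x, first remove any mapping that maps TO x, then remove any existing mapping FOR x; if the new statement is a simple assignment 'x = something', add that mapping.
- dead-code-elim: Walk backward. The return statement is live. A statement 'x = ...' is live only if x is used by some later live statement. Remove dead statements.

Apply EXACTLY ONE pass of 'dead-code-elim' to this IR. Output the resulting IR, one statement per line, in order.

Answer: v = 2
return v

Derivation:
Applying dead-code-elim statement-by-statement:
  [6] return v  -> KEEP (return); live=['v']
  [5] v = 2  -> KEEP; live=[]
  [4] x = 6 - z  -> DEAD (x not live)
  [3] z = a + 3  -> DEAD (z not live)
  [2] u = 7  -> DEAD (u not live)
  [1] a = 1  -> DEAD (a not live)
Result (2 stmts):
  v = 2
  return v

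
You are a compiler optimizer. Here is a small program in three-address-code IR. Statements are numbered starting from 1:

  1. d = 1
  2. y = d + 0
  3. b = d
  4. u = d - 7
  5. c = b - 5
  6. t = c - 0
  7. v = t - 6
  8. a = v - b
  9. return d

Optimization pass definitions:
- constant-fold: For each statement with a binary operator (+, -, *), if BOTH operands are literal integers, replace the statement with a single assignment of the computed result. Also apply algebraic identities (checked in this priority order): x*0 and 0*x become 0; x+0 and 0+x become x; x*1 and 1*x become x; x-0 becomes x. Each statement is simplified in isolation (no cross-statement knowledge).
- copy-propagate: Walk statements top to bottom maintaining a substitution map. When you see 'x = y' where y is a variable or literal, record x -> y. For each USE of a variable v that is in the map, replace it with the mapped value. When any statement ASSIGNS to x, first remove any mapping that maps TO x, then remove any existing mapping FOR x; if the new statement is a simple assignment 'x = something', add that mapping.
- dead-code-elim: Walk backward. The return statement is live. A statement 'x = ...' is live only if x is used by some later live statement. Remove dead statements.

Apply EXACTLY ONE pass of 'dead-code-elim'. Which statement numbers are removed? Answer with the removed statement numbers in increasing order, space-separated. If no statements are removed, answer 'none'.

Backward liveness scan:
Stmt 1 'd = 1': KEEP (d is live); live-in = []
Stmt 2 'y = d + 0': DEAD (y not in live set ['d'])
Stmt 3 'b = d': DEAD (b not in live set ['d'])
Stmt 4 'u = d - 7': DEAD (u not in live set ['d'])
Stmt 5 'c = b - 5': DEAD (c not in live set ['d'])
Stmt 6 't = c - 0': DEAD (t not in live set ['d'])
Stmt 7 'v = t - 6': DEAD (v not in live set ['d'])
Stmt 8 'a = v - b': DEAD (a not in live set ['d'])
Stmt 9 'return d': KEEP (return); live-in = ['d']
Removed statement numbers: [2, 3, 4, 5, 6, 7, 8]
Surviving IR:
  d = 1
  return d

Answer: 2 3 4 5 6 7 8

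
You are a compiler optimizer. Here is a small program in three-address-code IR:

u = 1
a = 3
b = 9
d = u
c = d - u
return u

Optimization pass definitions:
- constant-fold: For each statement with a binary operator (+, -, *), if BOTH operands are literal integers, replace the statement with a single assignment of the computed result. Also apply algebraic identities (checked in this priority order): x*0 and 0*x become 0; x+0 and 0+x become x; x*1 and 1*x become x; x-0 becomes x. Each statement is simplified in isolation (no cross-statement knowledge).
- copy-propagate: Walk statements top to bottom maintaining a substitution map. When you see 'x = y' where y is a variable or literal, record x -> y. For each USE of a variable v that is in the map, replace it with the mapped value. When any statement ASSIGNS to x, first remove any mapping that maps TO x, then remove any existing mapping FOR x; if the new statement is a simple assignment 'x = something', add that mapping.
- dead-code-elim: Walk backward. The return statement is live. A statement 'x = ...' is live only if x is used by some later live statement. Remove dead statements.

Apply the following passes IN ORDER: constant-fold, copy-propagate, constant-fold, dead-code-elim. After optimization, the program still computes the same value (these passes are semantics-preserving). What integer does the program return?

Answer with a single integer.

Initial IR:
  u = 1
  a = 3
  b = 9
  d = u
  c = d - u
  return u
After constant-fold (6 stmts):
  u = 1
  a = 3
  b = 9
  d = u
  c = d - u
  return u
After copy-propagate (6 stmts):
  u = 1
  a = 3
  b = 9
  d = 1
  c = 1 - 1
  return 1
After constant-fold (6 stmts):
  u = 1
  a = 3
  b = 9
  d = 1
  c = 0
  return 1
After dead-code-elim (1 stmts):
  return 1
Evaluate:
  u = 1  =>  u = 1
  a = 3  =>  a = 3
  b = 9  =>  b = 9
  d = u  =>  d = 1
  c = d - u  =>  c = 0
  return u = 1

Answer: 1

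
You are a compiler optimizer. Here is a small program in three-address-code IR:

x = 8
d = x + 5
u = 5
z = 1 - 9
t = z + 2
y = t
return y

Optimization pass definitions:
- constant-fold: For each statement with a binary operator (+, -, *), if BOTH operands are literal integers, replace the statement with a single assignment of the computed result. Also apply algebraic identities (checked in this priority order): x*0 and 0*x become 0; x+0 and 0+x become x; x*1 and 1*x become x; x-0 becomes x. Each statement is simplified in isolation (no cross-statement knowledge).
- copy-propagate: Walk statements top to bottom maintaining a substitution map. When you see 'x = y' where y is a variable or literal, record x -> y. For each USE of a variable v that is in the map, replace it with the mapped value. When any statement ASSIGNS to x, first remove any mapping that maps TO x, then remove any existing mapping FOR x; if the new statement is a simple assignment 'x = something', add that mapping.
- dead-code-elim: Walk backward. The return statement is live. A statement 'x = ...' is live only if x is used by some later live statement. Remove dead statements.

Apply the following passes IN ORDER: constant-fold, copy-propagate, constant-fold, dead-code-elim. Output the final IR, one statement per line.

Initial IR:
  x = 8
  d = x + 5
  u = 5
  z = 1 - 9
  t = z + 2
  y = t
  return y
After constant-fold (7 stmts):
  x = 8
  d = x + 5
  u = 5
  z = -8
  t = z + 2
  y = t
  return y
After copy-propagate (7 stmts):
  x = 8
  d = 8 + 5
  u = 5
  z = -8
  t = -8 + 2
  y = t
  return t
After constant-fold (7 stmts):
  x = 8
  d = 13
  u = 5
  z = -8
  t = -6
  y = t
  return t
After dead-code-elim (2 stmts):
  t = -6
  return t

Answer: t = -6
return t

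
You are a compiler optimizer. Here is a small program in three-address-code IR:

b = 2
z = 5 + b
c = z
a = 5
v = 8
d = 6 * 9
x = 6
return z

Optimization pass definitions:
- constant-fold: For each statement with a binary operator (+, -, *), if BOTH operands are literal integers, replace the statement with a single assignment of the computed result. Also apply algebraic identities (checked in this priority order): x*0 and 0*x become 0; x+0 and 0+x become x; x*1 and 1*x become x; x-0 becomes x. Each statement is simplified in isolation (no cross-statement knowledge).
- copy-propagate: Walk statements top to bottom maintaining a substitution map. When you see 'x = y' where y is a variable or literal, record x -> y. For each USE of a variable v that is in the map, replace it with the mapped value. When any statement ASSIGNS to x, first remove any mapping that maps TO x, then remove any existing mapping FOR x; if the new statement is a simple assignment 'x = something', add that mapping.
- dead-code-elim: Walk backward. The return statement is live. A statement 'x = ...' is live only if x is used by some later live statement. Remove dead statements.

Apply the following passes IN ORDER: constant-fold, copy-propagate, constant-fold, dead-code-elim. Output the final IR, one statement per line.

Answer: z = 7
return z

Derivation:
Initial IR:
  b = 2
  z = 5 + b
  c = z
  a = 5
  v = 8
  d = 6 * 9
  x = 6
  return z
After constant-fold (8 stmts):
  b = 2
  z = 5 + b
  c = z
  a = 5
  v = 8
  d = 54
  x = 6
  return z
After copy-propagate (8 stmts):
  b = 2
  z = 5 + 2
  c = z
  a = 5
  v = 8
  d = 54
  x = 6
  return z
After constant-fold (8 stmts):
  b = 2
  z = 7
  c = z
  a = 5
  v = 8
  d = 54
  x = 6
  return z
After dead-code-elim (2 stmts):
  z = 7
  return z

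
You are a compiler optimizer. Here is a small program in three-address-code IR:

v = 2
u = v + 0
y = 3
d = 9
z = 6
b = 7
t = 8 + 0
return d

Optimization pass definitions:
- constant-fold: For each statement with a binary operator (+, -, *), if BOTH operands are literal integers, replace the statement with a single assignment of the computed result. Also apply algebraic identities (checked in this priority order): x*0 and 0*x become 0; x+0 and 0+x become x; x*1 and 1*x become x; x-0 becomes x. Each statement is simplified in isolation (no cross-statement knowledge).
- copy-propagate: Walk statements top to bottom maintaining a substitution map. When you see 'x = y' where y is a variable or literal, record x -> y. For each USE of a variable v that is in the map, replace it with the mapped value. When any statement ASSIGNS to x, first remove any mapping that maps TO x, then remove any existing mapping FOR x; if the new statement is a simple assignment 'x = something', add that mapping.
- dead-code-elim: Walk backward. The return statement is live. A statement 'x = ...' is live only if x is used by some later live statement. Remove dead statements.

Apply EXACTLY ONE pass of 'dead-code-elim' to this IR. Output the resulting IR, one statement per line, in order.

Applying dead-code-elim statement-by-statement:
  [8] return d  -> KEEP (return); live=['d']
  [7] t = 8 + 0  -> DEAD (t not live)
  [6] b = 7  -> DEAD (b not live)
  [5] z = 6  -> DEAD (z not live)
  [4] d = 9  -> KEEP; live=[]
  [3] y = 3  -> DEAD (y not live)
  [2] u = v + 0  -> DEAD (u not live)
  [1] v = 2  -> DEAD (v not live)
Result (2 stmts):
  d = 9
  return d

Answer: d = 9
return d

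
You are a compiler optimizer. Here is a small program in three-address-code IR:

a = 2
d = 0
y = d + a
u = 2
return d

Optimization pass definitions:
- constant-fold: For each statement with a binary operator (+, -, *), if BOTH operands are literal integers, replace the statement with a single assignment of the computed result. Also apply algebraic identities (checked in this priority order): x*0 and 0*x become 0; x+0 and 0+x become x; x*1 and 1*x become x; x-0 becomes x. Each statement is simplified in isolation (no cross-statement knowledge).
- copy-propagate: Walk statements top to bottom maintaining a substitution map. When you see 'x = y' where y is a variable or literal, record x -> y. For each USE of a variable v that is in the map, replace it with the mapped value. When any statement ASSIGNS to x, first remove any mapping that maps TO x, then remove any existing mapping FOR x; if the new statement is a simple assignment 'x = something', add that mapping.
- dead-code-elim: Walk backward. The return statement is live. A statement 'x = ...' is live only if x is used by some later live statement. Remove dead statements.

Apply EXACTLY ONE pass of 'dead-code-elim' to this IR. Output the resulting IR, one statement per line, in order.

Answer: d = 0
return d

Derivation:
Applying dead-code-elim statement-by-statement:
  [5] return d  -> KEEP (return); live=['d']
  [4] u = 2  -> DEAD (u not live)
  [3] y = d + a  -> DEAD (y not live)
  [2] d = 0  -> KEEP; live=[]
  [1] a = 2  -> DEAD (a not live)
Result (2 stmts):
  d = 0
  return d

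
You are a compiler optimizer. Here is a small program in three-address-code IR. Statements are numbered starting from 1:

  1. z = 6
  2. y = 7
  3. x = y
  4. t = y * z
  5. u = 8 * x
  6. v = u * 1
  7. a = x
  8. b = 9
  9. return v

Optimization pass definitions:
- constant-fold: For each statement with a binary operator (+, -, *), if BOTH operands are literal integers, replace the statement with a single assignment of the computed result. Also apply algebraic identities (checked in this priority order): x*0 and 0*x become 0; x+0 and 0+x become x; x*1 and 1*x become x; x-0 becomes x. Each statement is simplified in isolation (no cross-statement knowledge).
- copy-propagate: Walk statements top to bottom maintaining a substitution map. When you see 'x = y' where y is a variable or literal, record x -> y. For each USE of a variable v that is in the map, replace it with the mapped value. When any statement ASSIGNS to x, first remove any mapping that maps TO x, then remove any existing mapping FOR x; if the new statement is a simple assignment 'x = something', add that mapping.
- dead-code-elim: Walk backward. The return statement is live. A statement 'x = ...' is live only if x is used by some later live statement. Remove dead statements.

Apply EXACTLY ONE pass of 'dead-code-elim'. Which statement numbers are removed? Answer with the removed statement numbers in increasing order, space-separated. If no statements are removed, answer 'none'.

Backward liveness scan:
Stmt 1 'z = 6': DEAD (z not in live set [])
Stmt 2 'y = 7': KEEP (y is live); live-in = []
Stmt 3 'x = y': KEEP (x is live); live-in = ['y']
Stmt 4 't = y * z': DEAD (t not in live set ['x'])
Stmt 5 'u = 8 * x': KEEP (u is live); live-in = ['x']
Stmt 6 'v = u * 1': KEEP (v is live); live-in = ['u']
Stmt 7 'a = x': DEAD (a not in live set ['v'])
Stmt 8 'b = 9': DEAD (b not in live set ['v'])
Stmt 9 'return v': KEEP (return); live-in = ['v']
Removed statement numbers: [1, 4, 7, 8]
Surviving IR:
  y = 7
  x = y
  u = 8 * x
  v = u * 1
  return v

Answer: 1 4 7 8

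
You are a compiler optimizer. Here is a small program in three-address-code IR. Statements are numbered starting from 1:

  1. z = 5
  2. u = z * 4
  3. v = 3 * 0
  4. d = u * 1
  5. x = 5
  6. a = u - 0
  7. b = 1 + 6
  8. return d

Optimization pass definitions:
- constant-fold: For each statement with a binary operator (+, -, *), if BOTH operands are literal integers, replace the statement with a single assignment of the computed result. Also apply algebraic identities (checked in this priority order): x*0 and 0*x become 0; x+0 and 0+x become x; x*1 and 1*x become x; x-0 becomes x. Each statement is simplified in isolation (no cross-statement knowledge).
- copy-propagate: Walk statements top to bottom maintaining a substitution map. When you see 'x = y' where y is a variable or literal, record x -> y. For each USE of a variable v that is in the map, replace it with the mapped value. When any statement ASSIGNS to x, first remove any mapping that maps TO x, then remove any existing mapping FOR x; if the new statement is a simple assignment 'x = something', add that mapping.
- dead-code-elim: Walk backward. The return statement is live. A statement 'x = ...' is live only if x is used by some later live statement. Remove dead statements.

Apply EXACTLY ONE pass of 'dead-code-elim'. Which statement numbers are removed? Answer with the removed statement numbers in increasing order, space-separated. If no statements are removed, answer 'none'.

Answer: 3 5 6 7

Derivation:
Backward liveness scan:
Stmt 1 'z = 5': KEEP (z is live); live-in = []
Stmt 2 'u = z * 4': KEEP (u is live); live-in = ['z']
Stmt 3 'v = 3 * 0': DEAD (v not in live set ['u'])
Stmt 4 'd = u * 1': KEEP (d is live); live-in = ['u']
Stmt 5 'x = 5': DEAD (x not in live set ['d'])
Stmt 6 'a = u - 0': DEAD (a not in live set ['d'])
Stmt 7 'b = 1 + 6': DEAD (b not in live set ['d'])
Stmt 8 'return d': KEEP (return); live-in = ['d']
Removed statement numbers: [3, 5, 6, 7]
Surviving IR:
  z = 5
  u = z * 4
  d = u * 1
  return d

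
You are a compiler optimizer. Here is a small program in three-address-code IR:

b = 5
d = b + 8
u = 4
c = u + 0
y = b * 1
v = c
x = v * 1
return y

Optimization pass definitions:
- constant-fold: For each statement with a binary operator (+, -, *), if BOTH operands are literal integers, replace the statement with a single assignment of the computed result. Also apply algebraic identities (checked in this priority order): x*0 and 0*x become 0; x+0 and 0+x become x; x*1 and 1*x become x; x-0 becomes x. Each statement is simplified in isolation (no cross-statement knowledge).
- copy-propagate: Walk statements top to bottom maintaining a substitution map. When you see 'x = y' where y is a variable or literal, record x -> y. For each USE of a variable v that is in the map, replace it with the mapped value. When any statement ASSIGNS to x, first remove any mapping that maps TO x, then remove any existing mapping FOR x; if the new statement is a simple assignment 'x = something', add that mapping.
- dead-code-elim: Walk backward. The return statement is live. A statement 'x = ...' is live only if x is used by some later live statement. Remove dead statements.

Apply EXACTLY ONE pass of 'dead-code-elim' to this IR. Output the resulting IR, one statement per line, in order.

Applying dead-code-elim statement-by-statement:
  [8] return y  -> KEEP (return); live=['y']
  [7] x = v * 1  -> DEAD (x not live)
  [6] v = c  -> DEAD (v not live)
  [5] y = b * 1  -> KEEP; live=['b']
  [4] c = u + 0  -> DEAD (c not live)
  [3] u = 4  -> DEAD (u not live)
  [2] d = b + 8  -> DEAD (d not live)
  [1] b = 5  -> KEEP; live=[]
Result (3 stmts):
  b = 5
  y = b * 1
  return y

Answer: b = 5
y = b * 1
return y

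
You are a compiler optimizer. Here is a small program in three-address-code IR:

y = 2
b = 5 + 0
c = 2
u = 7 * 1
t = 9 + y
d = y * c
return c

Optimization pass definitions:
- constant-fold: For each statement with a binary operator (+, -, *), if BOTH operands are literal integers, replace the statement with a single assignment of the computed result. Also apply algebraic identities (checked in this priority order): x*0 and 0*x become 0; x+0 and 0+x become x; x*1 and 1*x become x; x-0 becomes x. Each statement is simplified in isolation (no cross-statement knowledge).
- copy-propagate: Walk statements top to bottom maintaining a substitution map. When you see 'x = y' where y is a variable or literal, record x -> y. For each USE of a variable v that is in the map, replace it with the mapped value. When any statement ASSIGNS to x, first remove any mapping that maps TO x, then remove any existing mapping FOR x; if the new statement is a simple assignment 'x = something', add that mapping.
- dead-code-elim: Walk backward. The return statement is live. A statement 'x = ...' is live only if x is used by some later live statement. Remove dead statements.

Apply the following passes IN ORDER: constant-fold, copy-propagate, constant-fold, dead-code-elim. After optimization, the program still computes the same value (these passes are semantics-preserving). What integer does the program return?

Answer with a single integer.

Initial IR:
  y = 2
  b = 5 + 0
  c = 2
  u = 7 * 1
  t = 9 + y
  d = y * c
  return c
After constant-fold (7 stmts):
  y = 2
  b = 5
  c = 2
  u = 7
  t = 9 + y
  d = y * c
  return c
After copy-propagate (7 stmts):
  y = 2
  b = 5
  c = 2
  u = 7
  t = 9 + 2
  d = 2 * 2
  return 2
After constant-fold (7 stmts):
  y = 2
  b = 5
  c = 2
  u = 7
  t = 11
  d = 4
  return 2
After dead-code-elim (1 stmts):
  return 2
Evaluate:
  y = 2  =>  y = 2
  b = 5 + 0  =>  b = 5
  c = 2  =>  c = 2
  u = 7 * 1  =>  u = 7
  t = 9 + y  =>  t = 11
  d = y * c  =>  d = 4
  return c = 2

Answer: 2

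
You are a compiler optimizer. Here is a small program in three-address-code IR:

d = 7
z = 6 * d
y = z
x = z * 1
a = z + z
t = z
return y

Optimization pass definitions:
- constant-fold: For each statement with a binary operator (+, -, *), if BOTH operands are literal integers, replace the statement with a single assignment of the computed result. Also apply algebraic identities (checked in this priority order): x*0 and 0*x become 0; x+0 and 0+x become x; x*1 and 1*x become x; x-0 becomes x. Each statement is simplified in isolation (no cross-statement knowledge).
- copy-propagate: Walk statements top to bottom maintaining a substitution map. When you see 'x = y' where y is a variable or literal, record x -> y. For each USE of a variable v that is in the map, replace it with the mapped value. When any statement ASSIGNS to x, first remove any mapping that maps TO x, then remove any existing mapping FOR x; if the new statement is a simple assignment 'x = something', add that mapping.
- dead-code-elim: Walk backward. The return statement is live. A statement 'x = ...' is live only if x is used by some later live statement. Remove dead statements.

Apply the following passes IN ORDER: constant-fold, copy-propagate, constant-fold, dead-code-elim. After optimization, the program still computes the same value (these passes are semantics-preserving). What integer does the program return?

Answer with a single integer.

Initial IR:
  d = 7
  z = 6 * d
  y = z
  x = z * 1
  a = z + z
  t = z
  return y
After constant-fold (7 stmts):
  d = 7
  z = 6 * d
  y = z
  x = z
  a = z + z
  t = z
  return y
After copy-propagate (7 stmts):
  d = 7
  z = 6 * 7
  y = z
  x = z
  a = z + z
  t = z
  return z
After constant-fold (7 stmts):
  d = 7
  z = 42
  y = z
  x = z
  a = z + z
  t = z
  return z
After dead-code-elim (2 stmts):
  z = 42
  return z
Evaluate:
  d = 7  =>  d = 7
  z = 6 * d  =>  z = 42
  y = z  =>  y = 42
  x = z * 1  =>  x = 42
  a = z + z  =>  a = 84
  t = z  =>  t = 42
  return y = 42

Answer: 42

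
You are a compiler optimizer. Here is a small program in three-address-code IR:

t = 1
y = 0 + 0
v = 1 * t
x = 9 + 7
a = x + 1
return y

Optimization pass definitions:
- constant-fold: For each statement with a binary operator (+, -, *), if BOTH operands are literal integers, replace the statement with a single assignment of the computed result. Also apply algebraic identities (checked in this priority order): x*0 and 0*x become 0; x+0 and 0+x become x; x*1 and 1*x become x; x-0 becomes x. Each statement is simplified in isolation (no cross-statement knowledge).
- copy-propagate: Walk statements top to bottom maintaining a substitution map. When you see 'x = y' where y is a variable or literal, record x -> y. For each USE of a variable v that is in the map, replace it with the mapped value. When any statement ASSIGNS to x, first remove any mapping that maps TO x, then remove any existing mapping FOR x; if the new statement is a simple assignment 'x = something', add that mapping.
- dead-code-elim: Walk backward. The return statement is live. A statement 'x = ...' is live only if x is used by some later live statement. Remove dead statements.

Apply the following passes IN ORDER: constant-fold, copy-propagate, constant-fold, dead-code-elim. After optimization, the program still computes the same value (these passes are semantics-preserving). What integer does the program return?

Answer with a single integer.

Initial IR:
  t = 1
  y = 0 + 0
  v = 1 * t
  x = 9 + 7
  a = x + 1
  return y
After constant-fold (6 stmts):
  t = 1
  y = 0
  v = t
  x = 16
  a = x + 1
  return y
After copy-propagate (6 stmts):
  t = 1
  y = 0
  v = 1
  x = 16
  a = 16 + 1
  return 0
After constant-fold (6 stmts):
  t = 1
  y = 0
  v = 1
  x = 16
  a = 17
  return 0
After dead-code-elim (1 stmts):
  return 0
Evaluate:
  t = 1  =>  t = 1
  y = 0 + 0  =>  y = 0
  v = 1 * t  =>  v = 1
  x = 9 + 7  =>  x = 16
  a = x + 1  =>  a = 17
  return y = 0

Answer: 0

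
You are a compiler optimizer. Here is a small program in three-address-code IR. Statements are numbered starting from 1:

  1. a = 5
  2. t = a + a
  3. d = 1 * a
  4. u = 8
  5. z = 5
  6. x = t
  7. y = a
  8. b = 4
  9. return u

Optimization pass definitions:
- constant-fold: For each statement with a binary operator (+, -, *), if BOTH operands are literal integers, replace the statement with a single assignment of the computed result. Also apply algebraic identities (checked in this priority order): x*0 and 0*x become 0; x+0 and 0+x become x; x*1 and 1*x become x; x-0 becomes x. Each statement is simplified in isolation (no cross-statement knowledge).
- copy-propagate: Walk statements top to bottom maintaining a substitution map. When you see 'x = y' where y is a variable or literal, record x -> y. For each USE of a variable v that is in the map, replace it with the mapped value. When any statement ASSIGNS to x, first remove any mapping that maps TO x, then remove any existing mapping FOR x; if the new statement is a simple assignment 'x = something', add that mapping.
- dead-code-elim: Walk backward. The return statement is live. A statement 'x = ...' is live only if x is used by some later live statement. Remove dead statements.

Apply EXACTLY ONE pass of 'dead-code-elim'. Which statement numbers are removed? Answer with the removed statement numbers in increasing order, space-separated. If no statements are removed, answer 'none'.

Answer: 1 2 3 5 6 7 8

Derivation:
Backward liveness scan:
Stmt 1 'a = 5': DEAD (a not in live set [])
Stmt 2 't = a + a': DEAD (t not in live set [])
Stmt 3 'd = 1 * a': DEAD (d not in live set [])
Stmt 4 'u = 8': KEEP (u is live); live-in = []
Stmt 5 'z = 5': DEAD (z not in live set ['u'])
Stmt 6 'x = t': DEAD (x not in live set ['u'])
Stmt 7 'y = a': DEAD (y not in live set ['u'])
Stmt 8 'b = 4': DEAD (b not in live set ['u'])
Stmt 9 'return u': KEEP (return); live-in = ['u']
Removed statement numbers: [1, 2, 3, 5, 6, 7, 8]
Surviving IR:
  u = 8
  return u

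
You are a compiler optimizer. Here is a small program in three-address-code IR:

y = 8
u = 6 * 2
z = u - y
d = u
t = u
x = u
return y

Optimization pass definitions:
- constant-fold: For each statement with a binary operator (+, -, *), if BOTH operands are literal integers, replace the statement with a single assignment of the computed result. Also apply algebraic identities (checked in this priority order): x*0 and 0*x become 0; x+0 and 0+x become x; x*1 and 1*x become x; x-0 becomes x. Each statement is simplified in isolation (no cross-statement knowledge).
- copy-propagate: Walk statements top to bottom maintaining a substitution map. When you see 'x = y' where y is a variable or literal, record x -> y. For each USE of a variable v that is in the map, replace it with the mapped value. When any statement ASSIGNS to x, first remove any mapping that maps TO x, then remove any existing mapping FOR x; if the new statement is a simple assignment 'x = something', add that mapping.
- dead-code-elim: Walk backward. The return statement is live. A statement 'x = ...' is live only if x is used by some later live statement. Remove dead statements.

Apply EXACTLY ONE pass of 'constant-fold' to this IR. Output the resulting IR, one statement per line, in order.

Applying constant-fold statement-by-statement:
  [1] y = 8  (unchanged)
  [2] u = 6 * 2  -> u = 12
  [3] z = u - y  (unchanged)
  [4] d = u  (unchanged)
  [5] t = u  (unchanged)
  [6] x = u  (unchanged)
  [7] return y  (unchanged)
Result (7 stmts):
  y = 8
  u = 12
  z = u - y
  d = u
  t = u
  x = u
  return y

Answer: y = 8
u = 12
z = u - y
d = u
t = u
x = u
return y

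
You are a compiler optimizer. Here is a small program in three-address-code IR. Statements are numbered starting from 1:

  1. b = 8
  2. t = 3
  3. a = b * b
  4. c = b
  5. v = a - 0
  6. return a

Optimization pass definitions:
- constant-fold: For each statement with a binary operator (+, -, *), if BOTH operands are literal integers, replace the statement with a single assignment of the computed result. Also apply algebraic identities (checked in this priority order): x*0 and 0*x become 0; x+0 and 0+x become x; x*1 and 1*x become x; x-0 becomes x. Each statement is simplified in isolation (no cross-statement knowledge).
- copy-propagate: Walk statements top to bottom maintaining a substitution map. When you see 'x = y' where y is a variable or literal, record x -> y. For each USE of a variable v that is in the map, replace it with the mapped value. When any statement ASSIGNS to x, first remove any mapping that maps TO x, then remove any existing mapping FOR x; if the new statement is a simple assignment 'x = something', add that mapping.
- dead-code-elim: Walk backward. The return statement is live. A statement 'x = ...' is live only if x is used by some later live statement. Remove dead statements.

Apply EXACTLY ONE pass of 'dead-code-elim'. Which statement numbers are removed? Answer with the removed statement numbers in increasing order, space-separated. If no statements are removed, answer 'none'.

Backward liveness scan:
Stmt 1 'b = 8': KEEP (b is live); live-in = []
Stmt 2 't = 3': DEAD (t not in live set ['b'])
Stmt 3 'a = b * b': KEEP (a is live); live-in = ['b']
Stmt 4 'c = b': DEAD (c not in live set ['a'])
Stmt 5 'v = a - 0': DEAD (v not in live set ['a'])
Stmt 6 'return a': KEEP (return); live-in = ['a']
Removed statement numbers: [2, 4, 5]
Surviving IR:
  b = 8
  a = b * b
  return a

Answer: 2 4 5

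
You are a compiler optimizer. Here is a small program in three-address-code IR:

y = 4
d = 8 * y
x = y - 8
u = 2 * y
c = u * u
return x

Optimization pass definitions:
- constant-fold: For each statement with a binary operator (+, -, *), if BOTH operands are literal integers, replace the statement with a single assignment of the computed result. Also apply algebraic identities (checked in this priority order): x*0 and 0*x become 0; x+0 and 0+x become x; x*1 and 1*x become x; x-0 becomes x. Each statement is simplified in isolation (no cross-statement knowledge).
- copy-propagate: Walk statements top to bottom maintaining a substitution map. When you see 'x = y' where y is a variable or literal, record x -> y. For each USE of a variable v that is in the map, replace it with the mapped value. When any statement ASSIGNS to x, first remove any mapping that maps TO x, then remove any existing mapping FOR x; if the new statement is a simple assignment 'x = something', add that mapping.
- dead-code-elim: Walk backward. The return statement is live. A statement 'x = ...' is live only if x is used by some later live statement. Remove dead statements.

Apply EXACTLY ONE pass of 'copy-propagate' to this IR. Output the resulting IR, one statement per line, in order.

Applying copy-propagate statement-by-statement:
  [1] y = 4  (unchanged)
  [2] d = 8 * y  -> d = 8 * 4
  [3] x = y - 8  -> x = 4 - 8
  [4] u = 2 * y  -> u = 2 * 4
  [5] c = u * u  (unchanged)
  [6] return x  (unchanged)
Result (6 stmts):
  y = 4
  d = 8 * 4
  x = 4 - 8
  u = 2 * 4
  c = u * u
  return x

Answer: y = 4
d = 8 * 4
x = 4 - 8
u = 2 * 4
c = u * u
return x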